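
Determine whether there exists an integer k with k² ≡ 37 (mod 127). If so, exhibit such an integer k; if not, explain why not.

k = 75

Take k = 75. Then 75² = 5625 = 44·127 + 37, so 75² ≡ 37 (mod 127).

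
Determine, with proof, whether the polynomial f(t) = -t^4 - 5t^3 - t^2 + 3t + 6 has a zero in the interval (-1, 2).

f(-1) = 6 and f(2) = -48, which have opposite signs.
As a polynomial, f is continuous on every closed interval.
By the Intermediate Value Theorem f must vanish at some point of (-1, 2).

Yes, f has a root in the interval.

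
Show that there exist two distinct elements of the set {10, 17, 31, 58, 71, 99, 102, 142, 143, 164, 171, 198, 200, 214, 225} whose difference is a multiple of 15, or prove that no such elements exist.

No such pair exists.

Two integers differ by a multiple of 15 exactly when they have the same residue mod 15. The residues are 10↦10, 17↦2, 31↦1, 58↦13, 71↦11, 99↦9, 102↦12, 142↦7, 143↦8, 164↦14, 171↦6, 198↦3, 200↦5, 214↦4, 225↦0.
These 15 residues are pairwise different, hence no difference of two elements is divisible by 15.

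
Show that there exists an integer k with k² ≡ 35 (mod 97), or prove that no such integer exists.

k = 36

k = 36 works: 36² = 1296, and 1296 − 35 = 1261 = 13·97.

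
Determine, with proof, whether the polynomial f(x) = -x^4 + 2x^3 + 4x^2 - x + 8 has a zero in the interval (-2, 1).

Yes, f has a root in the interval.

f(-2) = -6 and f(1) = 12, which have opposite signs.
As a polynomial, f is continuous on every closed interval.
By the Intermediate Value Theorem f must vanish at some point of (-2, 1).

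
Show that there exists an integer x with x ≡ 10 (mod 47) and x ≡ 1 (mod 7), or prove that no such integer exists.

gcd(47, 7) = 1, so the Chinese Remainder Theorem guarantees exactly one residue class mod 329 satisfying both.
Any solution of the first congruence is x = 10 + 47t; substituting into the second, 47t ≡ 1 − 10 ≡ 5 (mod 7).
47 ≡ 5 (mod 7), so this reads 5t ≡ 5 (mod 7). Since 5·3 = 15 = 2·7 + 1, the inverse of 5 mod 7 is 3.
Multiplying by 3: t ≡ 3·5 = 15 ≡ 1 (mod 7).
With t = 1: x = 10 + 47·1 = 57.
Verify: 57 = 1·47 + 10 and 57 = 8·7 + 1. ✓

x = 57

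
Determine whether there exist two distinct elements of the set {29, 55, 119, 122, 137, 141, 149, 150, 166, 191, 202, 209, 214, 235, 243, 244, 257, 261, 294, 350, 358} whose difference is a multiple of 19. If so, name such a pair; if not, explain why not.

The pair (29, 257) works.

Reduce each element mod 19: 29↦10, 55↦17, 119↦5, 122↦8, 137↦4, 141↦8, 149↦16, 150↦17, 166↦14, 191↦1, 202↦12, 209↦0, 214↦5, 235↦7, 243↦15, 244↦16, 257↦10, 261↦14, 294↦9, 350↦8, 358↦16. The residue 10 repeats (at 29 and 257), and 257 − 29 = 228 = 12·19.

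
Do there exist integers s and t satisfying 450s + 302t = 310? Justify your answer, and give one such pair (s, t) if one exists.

Every value of 450s + 302t is a multiple of gcd(450, 302) = 2; since 2 ∣ 310, solutions exist.
Dividing through by 2 reduces the equation to 225s + 151t = 155.
Euclidean algorithm: 225 = 1·151 + 74, 151 = 2·74 + 3, 74 = 24·3 + 2, 3 = 1·2 + 1, 2 = 2·1 + 0.
Back-substituting, 1 = 3 − 1·2 = 3 − (74 − 24·3) = −74 + 25·3 = −74 + 25·(151 − 2·74) = 25·151 − 51·74 = 25·151 − 51·(225 − 1·151) = −51·225 + 76·151; that is, 225·(-51) + 151·76 = 1.
Scaling by 155 gives the particular solution (s, t) = (-7905, 11780).
Shifting by a multiple of (151, −225) keeps it a solution: s = -7905 + 53·151 = 98, t = 11780 − 53·225 = -145.
Check: 450·98 + 302·(-145) = 44100 − 43790 = 310. ✓

s = 98, t = -145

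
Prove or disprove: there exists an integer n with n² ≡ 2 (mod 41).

n = 17

Take n = 17. Then 17² = 289 = 7·41 + 2, so 17² ≡ 2 (mod 41).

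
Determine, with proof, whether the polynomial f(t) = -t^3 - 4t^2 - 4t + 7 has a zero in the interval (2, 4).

The endpoint values f(2) = -25 and f(4) = -137 are both negative. Claim: f(t) < 0 for every t in (2, 4).
Shift to the endpoint 2: with t = 2 + u (0 < u < 2), one computes f(2 + u) = -u^3 - 10u^2 - 32u - 25.
The nonzero coefficients here are all negative, so for u > 0 every term is negative (or zero), and the constant term -25 is strictly negative.
So f is strictly negative on (2, 4); no root exists in the interval.

No.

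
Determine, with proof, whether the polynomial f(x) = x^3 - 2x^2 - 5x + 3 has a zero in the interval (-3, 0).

f(-3) = -27 and f(0) = 3, which have opposite signs.
f is continuous everywhere (it is a polynomial), in particular on [-3, 0].
By the Intermediate Value Theorem, f takes the value 0 somewhere in the open interval.

Yes, f has a root in the interval.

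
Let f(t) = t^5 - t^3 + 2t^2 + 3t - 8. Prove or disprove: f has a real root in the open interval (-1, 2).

f(-1) = -9 and f(2) = 30, which have opposite signs.
Since f is a polynomial it is continuous on [-1, 2].
By the Intermediate Value Theorem f must vanish at some point of (-1, 2).

Yes, f has a root in the interval.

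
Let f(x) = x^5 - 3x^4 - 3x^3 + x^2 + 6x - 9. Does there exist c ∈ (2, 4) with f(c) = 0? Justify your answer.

f(2) = -33 and f(4) = 95, which have opposite signs.
Since f is a polynomial it is continuous on [2, 4].
So by the Intermediate Value Theorem there is a c strictly between 2 and 4 with f(c) = 0.

Yes, such a c exists.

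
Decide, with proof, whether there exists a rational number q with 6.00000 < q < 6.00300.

Scale by 334: the interval becomes (2004.00000, 2005.00200), which contains the integer 2005.
Hence 2005/334 is a rational number with 6.00000 < 2005/334 < 6.00300.

q = 2005/334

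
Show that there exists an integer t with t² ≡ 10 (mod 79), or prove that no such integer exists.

t = 57

t = 57 works: 57² = 3249, and 3249 − 10 = 3239 = 41·79.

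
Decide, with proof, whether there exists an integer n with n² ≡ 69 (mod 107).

n = 60 works: 60² = 3600, and 3600 − 69 = 3531 = 33·107.

n = 60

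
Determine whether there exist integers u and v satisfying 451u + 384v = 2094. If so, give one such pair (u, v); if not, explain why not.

451 and 384 are coprime, so 451u + 384v ranges over all of ℤ.
Run the Euclidean algorithm on 451 and 384: 451 = 1·384 + 67, 384 = 5·67 + 49, 67 = 1·49 + 18, 49 = 2·18 + 13, 18 = 1·13 + 5, 13 = 2·5 + 3, 5 = 1·3 + 2, 3 = 1·2 + 1, 2 = 2·1 + 0.
Back-substituting, 1 = 3 − 1·2 = 3 − (5 − 1·3) = −5 + 2·3 = −5 + 2·(13 − 2·5) = 2·13 − 5·5 = 2·13 − 5·(18 − 1·13) = −5·18 + 7·13 = −5·18 + 7·(49 − 2·18) = 7·49 − 19·18 = 7·49 − 19·(67 − 1·49) = −19·67 + 26·49 = −19·67 + 26·(384 − 5·67) = 26·384 − 149·67 = 26·384 − 149·(451 − 1·384) = −149·451 + 175·384; that is, 451·(-149) + 384·175 = 1.
Multiplying through by 2094: u = (-149)·2094 = -312006, v = 175·2094 = 366450 is a solution.
Shifting by a multiple of (384, −451) keeps it a solution: u = -312006 + 813·384 = 186, v = 366450 − 813·451 = -213.
Check: 451·186 + 384·(-213) = 83886 − 81792 = 2094. ✓

u = 186, v = -213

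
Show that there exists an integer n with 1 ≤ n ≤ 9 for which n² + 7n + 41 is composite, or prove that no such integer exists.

At n = 8: 8² + 7·8 + 41 = 161 = 7·23, which is composite.

n = 8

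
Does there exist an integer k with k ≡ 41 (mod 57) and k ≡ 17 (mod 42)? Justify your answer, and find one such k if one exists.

gcd(57, 42) = 3. A simultaneous solution exists iff 41 ≡ 17 (mod 3); here 41 mod 3 = 2 = 17 mod 3, so it does.
Step through k = 41, 41 + 57, 41 + 2·57, …: the values 41, 98, 155, 212, 269 reduce mod 42 to 41, 14, 29, 2, 17. The value 269 hits 17.
Indeed 269 ≡ 41 (mod 57) and 269 ≡ 17 (mod 42).

k = 269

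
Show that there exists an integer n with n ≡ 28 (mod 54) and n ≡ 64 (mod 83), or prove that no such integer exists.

n = 3052

The moduli 54 and 83 are coprime, so by the Chinese Remainder Theorem a unique solution modulo 4482 exists.
Any solution of the first congruence is n = 28 + 54t; substituting into the second, 54t ≡ 64 − 28 ≡ 36 (mod 83).
Since 54·20 = 1080 = 13·83 + 1, the inverse of 54 mod 83 is 20.
Multiplying by 20: t ≡ 20·36 = 720 ≡ 56 (mod 83).
Taking t = 56 gives n = 28 + 54·56 = 3052.
Indeed 3052 ≡ 28 (mod 54) and 3052 ≡ 64 (mod 83).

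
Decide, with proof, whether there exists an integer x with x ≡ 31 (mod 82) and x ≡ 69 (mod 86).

x = 1015

The moduli are not coprime: gcd(82, 86) = 2. Compatibility requires 2 ∣ (69 − 31) = 38, which holds, so solutions exist.
Put x = 31 + 82t, so we need 82t ≡ 38 (mod 86), equivalently (divide by 2) 41t ≡ 19 (mod 43).
Since 41·21 = 861 = 20·43 + 1, the inverse of 41 mod 43 is 21.
Therefore t ≡ 21·19 = 399 ≡ 12 (mod 43).
Then x = 31 + 82·12 = 1015.
Verify: 1015 = 12·82 + 31 and 1015 = 11·86 + 69. ✓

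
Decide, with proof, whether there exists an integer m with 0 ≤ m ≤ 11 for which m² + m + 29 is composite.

At m = 4: 4² + 4 + 29 = 49 = 7·7, which is composite.

m = 4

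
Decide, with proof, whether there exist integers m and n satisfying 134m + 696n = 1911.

gcd(134, 696) = 2, so every integer of the form 134m + 696n is a multiple of 2.
But 1911 is not a multiple of 2 (it leaves remainder 1).
Therefore 134m + 696n = 1911 has no solution in integers.

There are no such integers.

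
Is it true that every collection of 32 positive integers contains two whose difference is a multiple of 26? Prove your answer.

Yes.

There are exactly 26 possible remainders on division by 26.
With 32 integers and only 26 classes, the pigeonhole principle forces two of them, say a and b, into the same class.
Then a ≡ b (mod 26), i.e. 26 ∣ (a − b).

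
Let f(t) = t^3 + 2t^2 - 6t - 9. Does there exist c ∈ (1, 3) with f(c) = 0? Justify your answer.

Yes, f has a root in the interval.

f(1) = -12 and f(3) = 18, which have opposite signs.
Since f is a polynomial it is continuous on [1, 3].
So by the Intermediate Value Theorem there is a c strictly between 1 and 3 with f(c) = 0.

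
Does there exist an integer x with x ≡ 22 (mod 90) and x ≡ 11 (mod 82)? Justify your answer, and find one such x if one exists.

gcd(90, 82) = 2. If x ≡ 22 (mod 90) and x ≡ 11 (mod 82), then x ≡ 22 (mod 2) and x ≡ 11 (mod 2).
But 22 mod 2 = 0 while 11 mod 2 = 1, a contradiction.
Therefore no such x exists.

No such integer exists.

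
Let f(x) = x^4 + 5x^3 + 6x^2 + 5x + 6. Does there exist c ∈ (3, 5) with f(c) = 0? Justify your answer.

f has no root in that interval.

The endpoint values f(3) = 291 and f(5) = 1431 are both positive. Claim: f(x) > 0 for every x in (3, 5).
Shift to the endpoint 3: with x = 3 + u (0 < u < 2), one computes f(3 + u) = u^4 + 17u^3 + 105u^2 + 284u + 291.
All 5 nonzero coefficients of this polynomial in u are positive; hence for u > 0 the value is a sum of positive terms (the constant 291 among them).
Therefore f(x) > 0 throughout (3, 5), and f has no zero there.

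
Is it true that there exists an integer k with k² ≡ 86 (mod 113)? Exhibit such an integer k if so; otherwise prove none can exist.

113 is prime, so by Euler's criterion 86 is a square mod 113 iff 86^((113−1)/2) = 86^56 ≡ 1 (mod 113).
Repeated squaring mod 113: 86^2 = 7396 ≡ 51; 86^4 ≡ 51² = 2601 ≡ 2; 86^8 ≡ 2² = 4 ≡ 4; 86^16 ≡ 4² = 16 ≡ 16; 86^32 ≡ 16² = 256 ≡ 30.
Since 56 = 32 + 16 + 8, 86^56 ≡ 30 · 16 · 4; multiplying out mod 113: 30·16 = 480 ≡ 28, then 28·4 = 112 ≡ 112. Thus 86^56 ≡ 112 ≡ −1 (mod 113).
By Euler's criterion 86 is a quadratic non-residue mod 113: no k satisfies k² ≡ 86 (mod 113).

No such integer exists.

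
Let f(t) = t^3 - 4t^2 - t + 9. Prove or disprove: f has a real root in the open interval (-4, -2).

The endpoint values f(-4) = -115 and f(-2) = -13 are both negative. Claim: f(t) < 0 for every t in (-4, -2).
Substitute t = -2 − u, where 0 < u < 2 on the interval. Expanding, f(-2 − u) = -u^3 - 10u^2 - 27u - 13.
The nonzero coefficients here are all negative, so for u > 0 every term is negative (or zero), and the constant term -13 is strictly negative.
Therefore f(t) < 0 throughout (-4, -2), and f has no zero there.

f has no root in that interval.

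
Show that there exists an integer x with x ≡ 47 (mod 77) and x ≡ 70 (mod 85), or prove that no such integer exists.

Since 77 and 85 share no common factor, CRT says the pair of congruences has a solution (unique mod 6545).
Any solution of the first congruence is x = 47 + 77t; substituting into the second, 77t ≡ 70 − 47 ≡ 23 (mod 85).
Note 77·53 = 4081 ≡ 1 (mod 85) (as 4081 − 1 = 48·85), so 77⁻¹ ≡ 53.
Therefore t ≡ 53·23 = 1219 ≡ 29 (mod 85).
With t = 29: x = 47 + 77·29 = 2280.
Indeed 2280 ≡ 47 (mod 77) and 2280 ≡ 70 (mod 85).

x = 2280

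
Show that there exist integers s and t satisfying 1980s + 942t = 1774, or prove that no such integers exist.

No such integers exist.

Any value of 1980s + 942t is a multiple of gcd(1980, 942) = 6.
But 1774 = 6·295 + 4, so 6 ∤ 1774.
So the equation is unsolvable over ℤ.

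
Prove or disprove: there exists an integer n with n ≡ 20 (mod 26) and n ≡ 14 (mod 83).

Since 26 and 83 share no common factor, CRT says the pair of congruences has a solution (unique mod 2158).
Write n = 20 + 26t and require 20 + 26t ≡ 14 (mod 83), i.e. 26t ≡ 77 (mod 83).
To invert 26 modulo 83: 83 = 3·26 + 5, 26 = 5·5 + 1, 5 = 5·1 + 0, and unwinding, 1 = 26 − 5·5 = 26 − 5·(83 − 3·26) = −5·83 + 16·26. Thus 26⁻¹ ≡ 16 (mod 83).
Therefore t ≡ 16·77 = 1232 ≡ 70 (mod 83).
Taking t = 70 gives n = 20 + 26·70 = 1840.
Verify: 1840 = 70·26 + 20 and 1840 = 22·83 + 14. ✓

n = 1840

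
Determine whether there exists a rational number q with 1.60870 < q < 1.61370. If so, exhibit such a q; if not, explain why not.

Scale by 18: the interval becomes (28.95660, 29.04660), which contains the integer 29.
So q = 29/18 works: it is a ratio of integers, and dividing 18·1.60870 < 29 < 18·1.61370 through by 18 gives 1.60870 < 29/18 < 1.61370.

q = 29/18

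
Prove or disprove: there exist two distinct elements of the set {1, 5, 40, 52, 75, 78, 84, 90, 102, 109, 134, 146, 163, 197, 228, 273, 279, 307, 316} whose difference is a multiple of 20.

Residues mod 20: 1↦1, 5↦5, 40↦0, 52↦12, 75↦15, 78↦18, 84↦4, 90↦10, 102↦2, 109↦9, 134↦14, 146↦6, 163↦3, 197↦17, 228↦8, 273↦13, 279↦19, 307↦7, 316↦16.
These 19 residues are pairwise different, hence no difference of two elements is divisible by 20.

There is no such pair.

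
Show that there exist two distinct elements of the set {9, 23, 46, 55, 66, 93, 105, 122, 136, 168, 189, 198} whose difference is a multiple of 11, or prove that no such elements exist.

The pair (23, 122) works.

23 mod 11 = 1 and 122 mod 11 = 1, so 122 − 23 = 99 = 9·11.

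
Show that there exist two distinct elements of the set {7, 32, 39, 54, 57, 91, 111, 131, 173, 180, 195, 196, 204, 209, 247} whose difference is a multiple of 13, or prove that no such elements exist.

7 and 111 are such a pair.

Both 7 and 111 leave remainder 7 on division by 13; their difference 104 = 8·13 is a multiple of 13.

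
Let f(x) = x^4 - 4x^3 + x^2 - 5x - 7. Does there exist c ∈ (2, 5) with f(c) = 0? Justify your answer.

Yes, such a c exists.

f(2) = -29 and f(5) = 118, which have opposite signs.
Since f is a polynomial it is continuous on [2, 5].
By the Intermediate Value Theorem, f takes the value 0 somewhere in the open interval.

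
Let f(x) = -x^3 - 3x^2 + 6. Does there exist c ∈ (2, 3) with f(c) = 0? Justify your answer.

No such root exists.

f(2) = -14 and f(3) = -48, both negative, so a sign-change argument is unavailable; we show f keeps this sign on the whole interval.
Substitute x = 2 + u, where 0 < u < 1 on the interval. Expanding, f(2 + u) = -u^3 - 9u^2 - 24u - 14.
All 4 nonzero coefficients of this polynomial in u are negative; hence for u > 0 the value is a sum of negative terms (the constant -14 among them).
So f is strictly negative on (2, 3); no root exists in the interval.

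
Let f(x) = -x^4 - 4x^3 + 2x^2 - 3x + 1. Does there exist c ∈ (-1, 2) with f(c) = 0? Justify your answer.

Yes, f has a root in the interval.

f(-1) = 9 and f(2) = -45, which have opposite signs.
Since f is a polynomial it is continuous on [-1, 2].
The Intermediate Value Theorem then guarantees some c ∈ (-1, 2) with f(c) = 0.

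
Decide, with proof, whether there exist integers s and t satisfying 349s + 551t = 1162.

349 and 551 are coprime, so 349s + 551t ranges over all of ℤ.
Euclidean algorithm: 551 = 1·349 + 202, 349 = 1·202 + 147, 202 = 1·147 + 55, 147 = 2·55 + 37, 55 = 1·37 + 18, 37 = 2·18 + 1, 18 = 18·1 + 0.
Back-substituting, 1 = 37 − 2·18 = 37 − 2·(55 − 1·37) = −2·55 + 3·37 = −2·55 + 3·(147 − 2·55) = 3·147 − 8·55 = 3·147 − 8·(202 − 1·147) = −8·202 + 11·147 = −8·202 + 11·(349 − 1·202) = 11·349 − 19·202 = 11·349 − 19·(551 − 1·349) = −19·551 + 30·349; that is, 349·30 + 551·(-19) = 1.
Multiplying through by 1162: s = 30·1162 = 34860, t = (-19)·1162 = -22078 is a solution.
The general solution is s = 34860 + 551k, t = -22078 − 349k; taking k = -63 gives the smaller pair s = 147, t = -91.
Check: 349·147 + 551·(-91) = 51303 − 50141 = 1162. ✓

s = 147, t = -91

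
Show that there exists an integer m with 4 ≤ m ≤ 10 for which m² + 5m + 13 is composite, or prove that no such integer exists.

m = 8

At m = 8: 8² + 5·8 + 13 = 117 = 3·39, which is composite.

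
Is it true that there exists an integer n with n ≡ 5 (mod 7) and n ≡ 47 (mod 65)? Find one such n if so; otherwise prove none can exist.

gcd(7, 65) = 1, so the Chinese Remainder Theorem guarantees exactly one residue class mod 455 satisfying both.
Write n = 5 + 7t and require 5 + 7t ≡ 47 (mod 65), i.e. 7t ≡ 42 (mod 65).
Invert 7 mod 65 by the Euclidean algorithm: 65 = 9·7 + 2, 7 = 3·2 + 1, 2 = 2·1 + 0; back-substituting, 1 = 7 − 3·2 = 7 − 3·(65 − 9·7) = −3·65 + 28·7. Hence 7·28 ≡ 1, so 7⁻¹ ≡ 28 (mod 65).
Multiplying by 28: t ≡ 28·42 = 1176 ≡ 6 (mod 65).
With t = 6: n = 5 + 7·6 = 47.
Check: 47 mod 7 = 5, 47 mod 65 = 47. ✓

n = 47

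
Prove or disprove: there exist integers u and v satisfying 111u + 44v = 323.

u = 37, v = -86

Since gcd(111, 44) = 1, every integer is an integer combination of 111 and 44.
Dividing repeatedly: 111 = 2·44 + 23, 44 = 1·23 + 21, 23 = 1·21 + 2, 21 = 10·2 + 1, 2 = 2·1 + 0.
Unwinding: 1 = 21 − 10·2 = 21 − 10·(23 − 1·21) = −10·23 + 11·21 = −10·23 + 11·(44 − 1·23) = 11·44 − 21·23 = 11·44 − 21·(111 − 2·44) = −21·111 + 53·44, i.e. 111·(-21) + 44·53 = 1.
Times 323: 111·(-6783) + 44·17119 = 323, so (-6783, 17119) solves it.
Adding 155·44 to u and subtracting 155·111 from v gives the tidier solution (37, -86).
Check: 111·37 + 44·(-86) = 4107 − 3784 = 323. ✓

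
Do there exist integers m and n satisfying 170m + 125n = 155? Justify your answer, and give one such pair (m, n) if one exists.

m = 9, n = -11

gcd(170, 125) = 5, and 5 divides 155, so integer solutions exist.
Dividing through by 5 reduces the equation to 34m + 25n = 31.
Dividing repeatedly: 34 = 1·25 + 9, 25 = 2·9 + 7, 9 = 1·7 + 2, 7 = 3·2 + 1, 2 = 2·1 + 0.
Back-substituting, 1 = 7 − 3·2 = 7 − 3·(9 − 1·7) = −3·9 + 4·7 = −3·9 + 4·(25 − 2·9) = 4·25 − 11·9 = 4·25 − 11·(34 − 1·25) = −11·34 + 15·25; that is, 34·(-11) + 25·15 = 1.
Multiplying through by 31: m = (-11)·31 = -341, n = 15·31 = 465 is a solution.
The general solution is m = -341 + 25k, n = 465 − 34k; taking k = 14 gives the smaller pair m = 9, n = -11.
Check: 170·9 + 125·(-11) = 1530 − 1375 = 155. ✓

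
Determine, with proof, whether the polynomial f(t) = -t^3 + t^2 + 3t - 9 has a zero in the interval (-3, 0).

f(-3) = 18 and f(0) = -9, which have opposite signs.
Since f is a polynomial it is continuous on [-3, 0].
By the Intermediate Value Theorem f must vanish at some point of (-3, 0).

Yes, f has a root in the interval.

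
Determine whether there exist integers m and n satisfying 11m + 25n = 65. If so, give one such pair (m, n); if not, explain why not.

m = 15, n = -4

11 and 25 are coprime, so 11m + 25n ranges over all of ℤ.
Dividing repeatedly: 25 = 2·11 + 3, 11 = 3·3 + 2, 3 = 1·2 + 1, 2 = 2·1 + 0.
Back-substituting, 1 = 3 − 1·2 = 3 − (11 − 3·3) = −11 + 4·3 = −11 + 4·(25 − 2·11) = 4·25 − 9·11; that is, 11·(-9) + 25·4 = 1.
Multiplying through by 65: m = (-9)·65 = -585, n = 4·65 = 260 is a solution.
The general solution is m = -585 + 25k, n = 260 − 11k; taking k = 24 gives the smaller pair m = 15, n = -4.
Check: 11·15 + 25·(-4) = 165 − 100 = 65. ✓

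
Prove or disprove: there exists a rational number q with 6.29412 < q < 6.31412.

Multiplying by 10: 10·6.29412 = 62.94120 and 10·6.31412 = 63.14120, so the integer 63 lies strictly between them.
Hence 63/10 is a rational number with 6.29412 < 63/10 < 6.31412.

q = 63/10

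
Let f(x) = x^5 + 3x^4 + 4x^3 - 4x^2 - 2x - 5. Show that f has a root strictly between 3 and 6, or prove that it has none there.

f(3) = 547 and f(6) = 12367, both positive, so a sign-change argument is unavailable; we show f keeps this sign on the whole interval.
Shift to the endpoint 3: with x = 3 + u (0 < u < 3), one computes f(3 + u) = u^5 + 18u^4 + 130u^3 + 464u^2 + 811u + 547.
The nonzero coefficients here are all positive, so for u > 0 every term is positive (or zero), and the constant term 547 is strictly positive.
So f is strictly positive on (3, 6); no root exists in the interval.

No.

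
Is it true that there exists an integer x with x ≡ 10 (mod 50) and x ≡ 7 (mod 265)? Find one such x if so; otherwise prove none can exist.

No such integer exists.

gcd(50, 265) = 5. If x ≡ 10 (mod 50) and x ≡ 7 (mod 265), then x ≡ 10 (mod 5) and x ≡ 7 (mod 5).
However 10 ≡ 0 and 7 ≡ 2 (mod 5), and 0 ≠ 2.
So no integer satisfies both congruences.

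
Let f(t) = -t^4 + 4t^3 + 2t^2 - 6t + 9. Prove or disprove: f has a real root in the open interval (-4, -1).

f(-4) = -447 and f(-1) = 12, which have opposite signs.
Since f is a polynomial it is continuous on [-4, -1].
By the Intermediate Value Theorem, f takes the value 0 somewhere in the open interval.

Yes, f has a root in the interval.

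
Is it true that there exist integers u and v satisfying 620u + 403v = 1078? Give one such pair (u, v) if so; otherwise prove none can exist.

Any value of 620u + 403v is a multiple of gcd(620, 403) = 31.
But 1078 is not a multiple of 31 (it leaves remainder 24).
So the equation is unsolvable over ℤ.

No, no such integers exist.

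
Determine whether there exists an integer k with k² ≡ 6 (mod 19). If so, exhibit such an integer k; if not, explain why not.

k = 14 works: 14² = 196, and 196 − 6 = 190 = 10·19.

k = 14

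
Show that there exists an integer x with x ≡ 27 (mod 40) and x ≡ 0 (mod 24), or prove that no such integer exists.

No, no such integer exists.

Both moduli are multiples of 8 = gcd(40, 24), so any solution would satisfy x ≡ 27 and x ≡ 0 modulo 8 simultaneously.
However 27 ≡ 3 and 0 ≡ 0 (mod 8), and 3 ≠ 0.
So no integer satisfies both congruences.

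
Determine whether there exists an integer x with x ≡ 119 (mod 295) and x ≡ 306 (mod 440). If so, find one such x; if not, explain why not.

gcd(295, 440) = 5. If x ≡ 119 (mod 295) and x ≡ 306 (mod 440), then x ≡ 119 (mod 5) and x ≡ 306 (mod 5).
These are incompatible: 119 − 306 = -187 is not divisible by 5.
Therefore no such x exists.

No, no such integer exists.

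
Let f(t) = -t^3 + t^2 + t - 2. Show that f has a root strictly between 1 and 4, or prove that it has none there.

f has no root in that interval.

The endpoint values f(1) = -1 and f(4) = -46 are both negative. Claim: f(t) < 0 for every t in (1, 4).
Substitute t = 1 + u, where 0 < u < 3 on the interval. Expanding, f(1 + u) = -u^3 - 2u^2 - 1.
All 3 nonzero coefficients of this polynomial in u are negative; hence for u > 0 the value is a sum of negative terms (the constant -1 among them).
Therefore f(t) < 0 throughout (1, 4), and f has no zero there.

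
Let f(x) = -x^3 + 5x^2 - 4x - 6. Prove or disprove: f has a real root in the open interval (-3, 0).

f(-3) = 78 and f(0) = -6, which have opposite signs.
Since f is a polynomial it is continuous on [-3, 0].
By the Intermediate Value Theorem f must vanish at some point of (-3, 0).

Such a root exists.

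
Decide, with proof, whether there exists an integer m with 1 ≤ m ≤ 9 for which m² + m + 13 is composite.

m = 8

At m = 8: 8² + 8 + 13 = 85 = 5·17, which is composite.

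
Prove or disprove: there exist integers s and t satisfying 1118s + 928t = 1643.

There are no such integers.

gcd(1118, 928) = 2, so every integer of the form 1118s + 928t is a multiple of 2.
However 1643 leaves remainder 1 on division by 2.
Therefore 1118s + 928t = 1643 has no solution in integers.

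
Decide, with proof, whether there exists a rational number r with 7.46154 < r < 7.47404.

Look for a denominator N such that an integer falls strictly between N·7.46154 and N·7.47404. N = 15 works: 15·7.46154 = 111.92310 < 112 < 112.11060 = 15·7.47404.
So r = 112/15 works: it is a ratio of integers, and dividing 15·7.46154 < 112 < 15·7.47404 through by 15 gives 7.46154 < 112/15 < 7.47404.

r = 112/15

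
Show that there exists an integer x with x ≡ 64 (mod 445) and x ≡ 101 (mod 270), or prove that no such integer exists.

Both moduli are multiples of 5 = gcd(445, 270), so any solution would satisfy x ≡ 64 and x ≡ 101 modulo 5 simultaneously.
These are incompatible: 64 − 101 = -37 is not divisible by 5.
Hence the system has no solution.

No such integer exists.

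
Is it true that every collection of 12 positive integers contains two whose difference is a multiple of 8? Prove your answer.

There are exactly 8 possible remainders on division by 8.
With 12 integers and only 8 classes, the pigeonhole principle forces two of them, say a and b, into the same class.
Then a ≡ b (mod 8), i.e. 8 ∣ (a − b).

True.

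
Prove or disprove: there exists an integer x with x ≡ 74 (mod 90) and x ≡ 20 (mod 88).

Here gcd(90, 88) = 2, and both 74 and 20 leave remainder 0 mod 2, so the system is consistent.
Put x = 74 + 90t, so we need 90t ≡ 34 (mod 88), equivalently (divide by 2) 45t ≡ 17 (mod 44).
45 ≡ 1 (mod 44), so this reads 1t ≡ 17 (mod 44). So t ≡ 17 (mod 44).
Then x = 74 + 90·17 = 1604.
Check: 1604 mod 90 = 74, 1604 mod 88 = 20. ✓

x = 1604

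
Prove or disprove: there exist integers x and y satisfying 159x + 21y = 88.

gcd(159, 21) = 3, so every integer of the form 159x + 21y is a multiple of 3.
But 88 is not a multiple of 3 (it leaves remainder 1).
So the equation is unsolvable over ℤ.

No, no such integers exist.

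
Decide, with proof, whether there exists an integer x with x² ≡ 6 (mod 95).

x = 14 works: 14² = 196, and 196 − 6 = 190 = 2·95.

x = 14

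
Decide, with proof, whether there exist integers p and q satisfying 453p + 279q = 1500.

Since gcd(453, 279) = 3 and 1500 = 3·500, Bézout's identity guarantees a solution.
Dividing through by 3 reduces the equation to 151p + 93q = 500.
Dividing repeatedly: 151 = 1·93 + 58, 93 = 1·58 + 35, 58 = 1·35 + 23, 35 = 1·23 + 12, 23 = 1·12 + 11, 12 = 1·11 + 1, 11 = 11·1 + 0.
Working back up the chain: 1 = 12 − 1·11 = 12 − (23 − 1·12) = −23 + 2·12 = −23 + 2·(35 − 1·23) = 2·35 − 3·23 = 2·35 − 3·(58 − 1·35) = −3·58 + 5·35 = −3·58 + 5·(93 − 1·58) = 5·93 − 8·58 = 5·93 − 8·(151 − 1·93) = −8·151 + 13·93. So 151·(-8) + 93·13 = 1.
Scaling by 500 gives the particular solution (p, q) = (-4000, 6500).
Shifting by a multiple of (93, −151) keeps it a solution: p = -4000 + 44·93 = 92, q = 6500 − 44·151 = -144.
Indeed 453·92 + 279·(-144) = 41676 − 40176 = 1500.

p = 92, q = -144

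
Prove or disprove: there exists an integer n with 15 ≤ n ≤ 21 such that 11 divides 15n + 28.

At n = 15 we get 15·15 + 28 = 253, and 253 = 11·23.

n = 15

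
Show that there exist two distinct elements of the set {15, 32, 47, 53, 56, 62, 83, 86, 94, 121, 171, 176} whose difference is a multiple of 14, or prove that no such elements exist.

Reduce each element modulo 14: 15↦1, 32↦4, 47↦5, 53↦11, 56↦0, 62↦6, 83↦13, 86↦2, 94↦10, 121↦9, 171↦3, 176↦8.
All 12 residues are distinct, so no two elements differ by a multiple of 14.

No, no such pair exists.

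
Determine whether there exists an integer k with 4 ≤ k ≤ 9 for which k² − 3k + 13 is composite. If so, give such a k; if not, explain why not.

There is no such integer k in that range.

The values for k = 4, 5, …, 9 are 17, 23, 31, 41, 53, 67, and each of these is prime.
So no value in the range makes the expression composite.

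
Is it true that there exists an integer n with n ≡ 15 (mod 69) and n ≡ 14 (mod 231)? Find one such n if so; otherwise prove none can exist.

No such integer exists.

Reduce both congruences modulo 3, which divides 69 and 231: they say n ≡ 15 (mod 3) and n ≡ 14 (mod 3).
These are incompatible: 15 − 14 = 1 is not divisible by 3.
Hence the system has no solution.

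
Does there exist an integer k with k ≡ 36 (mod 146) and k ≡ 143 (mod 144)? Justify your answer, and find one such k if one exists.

No such integer exists.

gcd(146, 144) = 2. If k ≡ 36 (mod 146) and k ≡ 143 (mod 144), then k ≡ 36 (mod 2) and k ≡ 143 (mod 2).
But 36 mod 2 = 0 while 143 mod 2 = 1, a contradiction.
So no integer satisfies both congruences.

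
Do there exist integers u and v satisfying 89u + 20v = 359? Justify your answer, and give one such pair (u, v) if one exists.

u = 11, v = -31

89 and 20 are coprime, so 89u + 20v ranges over all of ℤ.
Euclidean algorithm: 89 = 4·20 + 9, 20 = 2·9 + 2, 9 = 4·2 + 1, 2 = 2·1 + 0.
Unwinding: 1 = 9 − 4·2 = 9 − 4·(20 − 2·9) = −4·20 + 9·9 = −4·20 + 9·(89 − 4·20) = 9·89 − 40·20, i.e. 89·9 + 20·(-40) = 1.
Times 359: 89·3231 + 20·(-14360) = 359, so (3231, -14360) solves it.
Subtracting 161·20 from u and adding 161·89 to v gives the tidier solution (11, -31).
Check: 89·11 + 20·(-31) = 979 − 620 = 359. ✓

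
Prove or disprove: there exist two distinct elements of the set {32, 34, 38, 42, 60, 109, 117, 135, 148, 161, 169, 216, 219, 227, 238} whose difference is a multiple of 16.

No such pair exists.

Two integers differ by a multiple of 16 exactly when they have the same residue mod 16. The residues are 32↦0, 34↦2, 38↦6, 42↦10, 60↦12, 109↦13, 117↦5, 135↦7, 148↦4, 161↦1, 169↦9, 216↦8, 219↦11, 227↦3, 238↦14.
No residue repeats among the 15 elements, so no pair has difference ≡ 0 (mod 16).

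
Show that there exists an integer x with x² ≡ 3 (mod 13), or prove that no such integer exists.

Take x = 9. Then 9² = 81 = 6·13 + 3, so 9² ≡ 3 (mod 13).

x = 9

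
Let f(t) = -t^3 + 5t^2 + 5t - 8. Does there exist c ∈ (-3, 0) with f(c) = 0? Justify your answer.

Such a root exists.

f(-3) = 49 and f(0) = -8, which have opposite signs.
f is continuous everywhere (it is a polynomial), in particular on [-3, 0].
By the Intermediate Value Theorem f must vanish at some point of (-3, 0).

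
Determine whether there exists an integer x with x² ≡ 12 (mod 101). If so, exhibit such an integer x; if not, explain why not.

Apply Euler's criterion with the prime 101: 12 is a quadratic residue iff 12^50 ≡ 1 (mod 101), and a non-residue iff it is ≡ −1.
Repeated squaring mod 101: 12^2 = 144 ≡ 43; 12^4 ≡ 43² = 1849 ≡ 31; 12^8 ≡ 31² = 961 ≡ 52; 12^16 ≡ 52² = 2704 ≡ 78; 12^32 ≡ 78² = 6084 ≡ 24.
Since 50 = 32 + 16 + 2, 12^50 ≡ 24 · 78 · 43; multiplying out mod 101: 24·78 = 1872 ≡ 54, then 54·43 = 2322 ≡ 100. Thus 12^50 ≡ 100 ≡ −1 (mod 101).
The value −1 means 12 is a non-residue modulo 101, so x² ≡ 12 (mod 101) is impossible.

There is no such integer.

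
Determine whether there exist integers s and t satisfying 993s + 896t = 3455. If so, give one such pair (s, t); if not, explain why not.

s = 479, t = -527

993 and 896 are coprime, so 993s + 896t ranges over all of ℤ.
Run the Euclidean algorithm on 993 and 896: 993 = 1·896 + 97, 896 = 9·97 + 23, 97 = 4·23 + 5, 23 = 4·5 + 3, 5 = 1·3 + 2, 3 = 1·2 + 1, 2 = 2·1 + 0.
Unwinding: 1 = 3 − 1·2 = 3 − (5 − 1·3) = −5 + 2·3 = −5 + 2·(23 − 4·5) = 2·23 − 9·5 = 2·23 − 9·(97 − 4·23) = −9·97 + 38·23 = −9·97 + 38·(896 − 9·97) = 38·896 − 351·97 = 38·896 − 351·(993 − 1·896) = −351·993 + 389·896, i.e. 993·(-351) + 896·389 = 1.
Multiplying through by 3455: s = (-351)·3455 = -1212705, t = 389·3455 = 1343995 is a solution.
Adding 1354·896 to s and subtracting 1354·993 from t gives the tidier solution (479, -527).
Indeed 993·479 + 896·(-527) = 475647 − 472192 = 3455.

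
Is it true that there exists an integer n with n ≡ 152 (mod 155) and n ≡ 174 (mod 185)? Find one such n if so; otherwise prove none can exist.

No such integer exists.

Reduce both congruences modulo 5, which divides 155 and 185: they say n ≡ 152 (mod 5) and n ≡ 174 (mod 5).
But 152 mod 5 = 2 while 174 mod 5 = 4, a contradiction.
Therefore no such n exists.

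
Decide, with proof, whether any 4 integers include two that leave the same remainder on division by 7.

Consider the 4 integers 28, 29, 30, 31. They lie in distinct residue classes modulo 7, since 4 ≤ 7.
Hence this collection has no pair with equal remainders mod 7, disproving the claim.

No, the set {28, 29, 30, 31} is a counterexample.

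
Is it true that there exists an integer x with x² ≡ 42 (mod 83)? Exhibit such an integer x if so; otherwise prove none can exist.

Apply Euler's criterion with the prime 83: 42 is a quadratic residue iff 42^41 ≡ 1 (mod 83), and a non-residue iff it is ≡ −1.
Squaring successively (mod 83): 42^2 = 1764 ≡ 21; 42^4 ≡ 21² = 441 ≡ 26; 42^8 ≡ 26² = 676 ≡ 12; 42^16 ≡ 12² = 144 ≡ 61; 42^32 ≡ 61² = 3721 ≡ 69.
Since 41 = 32 + 8 + 1, 42^41 ≡ 69 · 12 · 42; multiplying out mod 83: 69·12 = 828 ≡ 81, then 81·42 = 3402 ≡ 82. Thus 42^41 ≡ 82 ≡ −1 (mod 83).
By Euler's criterion 42 is a quadratic non-residue mod 83: no x satisfies x² ≡ 42 (mod 83).

No such integer exists.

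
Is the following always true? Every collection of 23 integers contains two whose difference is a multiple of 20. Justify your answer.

Yes.

Each integer lies in one of the 20 residue classes modulo 20.
With 23 integers and only 20 classes, the pigeonhole principle forces two of them, say a and b, into the same class.
Equal remainders mean a − b ≡ 0 (mod 20), so 20 divides their difference.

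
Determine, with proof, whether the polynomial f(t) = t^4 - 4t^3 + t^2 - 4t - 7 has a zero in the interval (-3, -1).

f has no root in that interval.

f(-3) = 203 and f(-1) = 3, both positive, so a sign-change argument is unavailable; we show f keeps this sign on the whole interval.
Substitute t = -1 − u, where 0 < u < 2 on the interval. Expanding, f(-1 − u) = u^4 + 8u^3 + 19u^2 + 22u + 3.
All 5 nonzero coefficients of this polynomial in u are positive; hence for u > 0 the value is a sum of positive terms (the constant 3 among them).
Therefore f(t) > 0 throughout (-3, -1), and f has no zero there.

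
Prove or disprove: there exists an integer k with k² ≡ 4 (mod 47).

k = 45

Take k = 45. Then 45² = 2025 = 43·47 + 4, so 45² ≡ 4 (mod 47).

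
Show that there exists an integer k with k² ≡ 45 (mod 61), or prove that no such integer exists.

Take k = 44. Then 44² = 1936 = 31·61 + 45, so 44² ≡ 45 (mod 61).

k = 44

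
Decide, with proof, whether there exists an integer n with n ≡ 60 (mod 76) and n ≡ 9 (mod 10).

No, no such integer exists.

gcd(76, 10) = 2. If n ≡ 60 (mod 76) and n ≡ 9 (mod 10), then n ≡ 60 (mod 2) and n ≡ 9 (mod 2).
These are incompatible: 60 − 9 = 51 is not divisible by 2.
Therefore no such n exists.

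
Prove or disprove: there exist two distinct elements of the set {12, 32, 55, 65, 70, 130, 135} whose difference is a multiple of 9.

Residues mod 9: 12↦3, 32↦5, 55↦1, 65↦2, 70↦7, 130↦4, 135↦0.
No residue repeats among the 7 elements, so no pair has difference ≡ 0 (mod 9).

No, no such pair exists.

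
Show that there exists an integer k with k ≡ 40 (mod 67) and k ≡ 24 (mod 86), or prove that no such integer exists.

k = 1916

gcd(67, 86) = 1, so the Chinese Remainder Theorem guarantees exactly one residue class mod 5762 satisfying both.
Any solution of the first congruence is k = 40 + 67t; substituting into the second, 67t ≡ 24 − 40 ≡ 70 (mod 86).
Since 67·9 = 603 = 7·86 + 1, the inverse of 67 mod 86 is 9.
Multiplying by 9: t ≡ 9·70 = 630 ≡ 28 (mod 86).
With t = 28: k = 40 + 67·28 = 1916.
Check: 1916 mod 67 = 40, 1916 mod 86 = 24. ✓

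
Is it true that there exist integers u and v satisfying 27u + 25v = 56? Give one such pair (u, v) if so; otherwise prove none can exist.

u = 3, v = -1

Since gcd(27, 25) = 1, every integer is an integer combination of 27 and 25.
Run the Euclidean algorithm on 27 and 25: 27 = 1·25 + 2, 25 = 12·2 + 1, 2 = 2·1 + 0.
Back-substituting, 1 = 25 − 12·2 = 25 − 12·(27 − 1·25) = −12·27 + 13·25; that is, 27·(-12) + 25·13 = 1.
Multiplying through by 56: u = (-12)·56 = -672, v = 13·56 = 728 is a solution.
The general solution is u = -672 + 25k, v = 728 − 27k; taking k = 27 gives the smaller pair u = 3, v = -1.
Indeed 27·3 + 25·(-1) = 81 − 25 = 56.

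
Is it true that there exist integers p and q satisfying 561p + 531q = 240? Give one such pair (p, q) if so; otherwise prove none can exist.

gcd(561, 531) = 3, and 3 divides 240, so integer solutions exist.
Dividing through by 3 reduces the equation to 187p + 177q = 80.
Dividing repeatedly: 187 = 1·177 + 10, 177 = 17·10 + 7, 10 = 1·7 + 3, 7 = 2·3 + 1, 3 = 3·1 + 0.
Back-substituting, 1 = 7 − 2·3 = 7 − 2·(10 − 1·7) = −2·10 + 3·7 = −2·10 + 3·(177 − 17·10) = 3·177 − 53·10 = 3·177 − 53·(187 − 1·177) = −53·187 + 56·177; that is, 187·(-53) + 177·56 = 1.
Multiplying through by 80: p = (-53)·80 = -4240, q = 56·80 = 4480 is a solution.
Shifting by a multiple of (177, −187) keeps it a solution: p = -4240 + 24·177 = 8, q = 4480 − 24·187 = -8.
Check: 561·8 + 531·(-8) = 4488 − 4248 = 240. ✓

p = 8, q = -8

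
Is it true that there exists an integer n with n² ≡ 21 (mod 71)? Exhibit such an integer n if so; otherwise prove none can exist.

There is no such integer.

71 is prime, so by Euler's criterion 21 is a square mod 71 iff 21^((71−1)/2) = 21^35 ≡ 1 (mod 71).
Repeated squaring mod 71: 21^2 = 441 ≡ 15; 21^4 ≡ 15² = 225 ≡ 12; 21^8 ≡ 12² = 144 ≡ 2; 21^16 ≡ 2² = 4 ≡ 4; 21^32 ≡ 4² = 16 ≡ 16.
Since 35 = 32 + 2 + 1, 21^35 ≡ 16 · 15 · 21; multiplying out mod 71: 16·15 = 240 ≡ 27, then 27·21 = 567 ≡ 70. Thus 21^35 ≡ 70 ≡ −1 (mod 71).
The value −1 means 21 is a non-residue modulo 71, so n² ≡ 21 (mod 71) is impossible.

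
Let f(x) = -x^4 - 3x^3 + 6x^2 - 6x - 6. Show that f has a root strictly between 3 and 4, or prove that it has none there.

No such root exists.

f(3) = -132 and f(4) = -382, both negative, so a sign-change argument is unavailable; we show f keeps this sign on the whole interval.
Shift to the endpoint 3: with x = 3 + u (0 < u < 1), one computes f(3 + u) = -u^4 - 15u^3 - 75u^2 - 159u - 132.
The nonzero coefficients here are all negative, so for u > 0 every term is negative (or zero), and the constant term -132 is strictly negative.
Therefore f(x) < 0 throughout (3, 4), and f has no zero there.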